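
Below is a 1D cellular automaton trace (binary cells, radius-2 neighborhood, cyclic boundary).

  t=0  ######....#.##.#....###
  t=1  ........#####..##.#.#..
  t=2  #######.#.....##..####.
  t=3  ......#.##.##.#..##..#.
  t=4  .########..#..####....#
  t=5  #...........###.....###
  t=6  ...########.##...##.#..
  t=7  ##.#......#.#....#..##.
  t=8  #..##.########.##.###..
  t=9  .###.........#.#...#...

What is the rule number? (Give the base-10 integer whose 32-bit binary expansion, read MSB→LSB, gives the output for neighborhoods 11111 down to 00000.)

544755687

  [31] ##### => .  t=0,i=0
  [30] ####. => .  t=0,i=4
  [29] ###.# => #  t=2,i=6
  [28] ###.. => .  t=0,i=5
  [27] ##.## => .  t=2,i=22
  [26] ##.#. => .  t=0,i=14
  [25] ##..# => .  t=1,i=13
  [24] ##... => .  t=0,i=6
  [23] #.### => .  t=2,i=0
  [22] #.##. => #  t=0,i=12
  [21] #.#.# => #  t=1,i=18
  [20] #.#.. => #  t=0,i=15
  [19] #..## => #  t=1,i=14
  [18] #..#. => .  t=3,i=20
  [17] #...# => .  t=6,i=15
  [16] #.... => .  t=0,i=7
  [15] .#### => .  t=0,i=21
  [14] .###. => #  t=5,i=13
  [13] .##.# => .  t=0,i=13
  [12] .##.. => .  t=2,i=15
  [11] .#.## => #  t=0,i=11
  [10] .#.#. => #  t=1,i=19
  [9] .#..# => #  t=3,i=15
  [8] .#... => #  t=0,i=16
  [7] ..### => #  t=0,i=20
  [6] ..##. => #  t=1,i=15
  [5] ..#.# => #  t=0,i=10
  [4] ..#.. => .  t=3,i=21
  [3] ...## => .  t=0,i=19
  [2] ...#. => #  t=0,i=9
  [1] ....# => #  t=0,i=8
  [0] ..... => #  t=1,i=0
  bits 00100000011110000100111111100111 = 544755687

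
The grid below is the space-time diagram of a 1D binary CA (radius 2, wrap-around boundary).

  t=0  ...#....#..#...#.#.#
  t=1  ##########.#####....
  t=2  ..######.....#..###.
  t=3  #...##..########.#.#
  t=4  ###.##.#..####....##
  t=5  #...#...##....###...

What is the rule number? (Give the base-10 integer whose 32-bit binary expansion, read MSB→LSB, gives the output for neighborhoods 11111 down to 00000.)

  nb #####: next=#  (t=1,i=2, bit31=1)
  nb ####.: next=.  (t=1,i=8, bit30=0)
  nb ###.#: next=.  (t=1,i=9, bit29=0)
  nb ###..: next=.  (t=1,i=15, bit28=0)
  nb ##.##: next=.  (t=1,i=10, bit27=0)
  nb ##.#.: next=.  (t=3,i=16, bit26=0)
  nb ##..#: next=.  (t=3,i=6, bit25=0)
  nb ##...: next=#  (t=1,i=16, bit24=1)
  nb #.###: next=.  (t=1,i=11, bit23=0)
  nb #.##.: next=#  (t=3,i=19, bit22=1)
  nb #.#.#: next=.  (t=0,i=17, bit21=0)
  nb #.#..: next=.  (t=0,i=19, bit20=0)
  nb #..##: next=#  (t=2,i=15, bit19=1)
  nb #..#.: next=.  (t=0,i=10, bit18=0)
  nb #...#: next=#  (t=0,i=1, bit17=1)
  nb #....: next=#  (t=0,i=5, bit16=1)
  nb .####: next=.  (t=1,i=1, bit15=0)
  nb .###.: next=#  (t=2,i=17, bit14=1)
  nb .##.#: next=.  (t=4,i=5, bit13=0)
  nb .##..: next=#  (t=3,i=0, bit12=1)
  nb .#.##: next=#  (t=3,i=18, bit11=1)
  nb .#.#.: next=.  (t=0,i=16, bit10=0)
  nb .#..#: next=#  (t=0,i=9, bit9=1)
  nb .#...: next=#  (t=0,i=0, bit8=1)
  nb ..###: next=.  (t=1,i=0, bit7=0)
  nb ..##.: next=#  (t=3,i=4, bit6=1)
  nb ..#.#: next=#  (t=0,i=15, bit5=1)
  nb ..#..: next=#  (t=0,i=3, bit4=1)
  nb ...##: next=.  (t=1,i=19, bit3=0)
  nb ...#.: next=#  (t=0,i=2, bit2=1)
  nb ....#: next=#  (t=0,i=6, bit1=1)
  nb .....: next=#  (t=2,i=10, bit0=1)
  bits 10000001010010110101101101110111 = 2169199479

2169199479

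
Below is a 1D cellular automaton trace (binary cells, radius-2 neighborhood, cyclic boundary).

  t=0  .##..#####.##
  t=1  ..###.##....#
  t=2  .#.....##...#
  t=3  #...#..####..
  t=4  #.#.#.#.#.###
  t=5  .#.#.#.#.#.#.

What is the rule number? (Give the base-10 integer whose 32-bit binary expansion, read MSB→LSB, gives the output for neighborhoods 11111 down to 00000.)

  [31] ##### => #  t=0,i=7
  [30] ####. => .  t=0,i=8
  [29] ###.# => .  t=0,i=9
  [28] ###.. => #  t=3,i=10
  [27] ##.## => .  t=0,i=0
  [26] ##.#. => #  t=4,i=1
  [25] ##..# => #  t=0,i=3
  [24] ##... => #  t=1,i=8
  [23] #.### => .  t=4,i=10
  [22] #.##. => .  t=0,i=1
  [21] #.#.# => .  t=4,i=2
  [20] #.#.. => .  t=2,i=1
  [19] #..## => #  t=0,i=4
  [18] #..#. => #  t=3,i=12
  [17] #...# => #  t=2,i=10
  [16] #.... => .  t=1,i=9
  [15] .#### => #  t=0,i=6
  [14] .###. => .  t=1,i=3
  [13] .##.# => #  t=0,i=12
  [12] .##.. => #  t=0,i=2
  [11] .#.## => #  t=4,i=9
  [10] .#.#. => #  t=2,i=0
  [9] .#..# => .  t=1,i=0
  [8] .#... => .  t=2,i=2
  [7] ..### => .  t=0,i=5
  [6] ..##. => #  t=2,i=7
  [5] ..#.# => .  t=2,i=12
  [4] ..#.. => #  t=1,i=12
  [3] ...## => .  t=2,i=6
  [2] ...#. => .  t=1,i=11
  [1] ....# => .  t=1,i=10
  [0] ..... => #  t=2,i=4
  bits 10010111000011101011110001010001 = 2534325329

2534325329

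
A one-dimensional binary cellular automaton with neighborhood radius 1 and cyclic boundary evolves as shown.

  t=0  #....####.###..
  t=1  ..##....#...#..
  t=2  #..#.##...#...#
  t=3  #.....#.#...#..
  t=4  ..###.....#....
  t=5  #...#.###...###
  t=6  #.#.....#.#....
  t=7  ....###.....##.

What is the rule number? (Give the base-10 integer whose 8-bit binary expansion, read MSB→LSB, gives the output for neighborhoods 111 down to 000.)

  ### -> .   bit 7 = 0  t=0,i=6
  ##. -> #   bit 6 = 1  t=0,i=8
  #.# -> .   bit 5 = 0  t=0,i=9
  #.. -> .   bit 4 = 0  t=0,i=1
  .## -> .   bit 3 = 0  t=0,i=5
  .#. -> .   bit 2 = 0  t=0,i=0
  ..# -> .   bit 1 = 0  t=0,i=4
  ... -> #   bit 0 = 1  t=0,i=2
  bits 01000001 = 65

65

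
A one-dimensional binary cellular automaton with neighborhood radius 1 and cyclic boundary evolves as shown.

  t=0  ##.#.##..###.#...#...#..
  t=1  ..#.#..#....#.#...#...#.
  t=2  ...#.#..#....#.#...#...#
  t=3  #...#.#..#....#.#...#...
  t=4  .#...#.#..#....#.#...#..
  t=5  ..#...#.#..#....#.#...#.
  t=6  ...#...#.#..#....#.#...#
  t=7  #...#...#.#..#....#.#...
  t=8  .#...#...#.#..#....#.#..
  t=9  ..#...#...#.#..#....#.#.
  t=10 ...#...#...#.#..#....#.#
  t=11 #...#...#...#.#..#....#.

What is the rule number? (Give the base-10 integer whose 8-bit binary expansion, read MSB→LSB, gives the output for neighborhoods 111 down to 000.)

48

  [7] ### => .  t=0,i=10
  [6] ##. => .  t=0,i=1
  [5] #.# => #  t=0,i=2
  [4] #.. => #  t=0,i=7
  [3] .## => .  t=0,i=0
  [2] .#. => .  t=0,i=3
  [1] ..# => .  t=0,i=8
  [0] ... => .  t=0,i=15
  bits 00110000 = 48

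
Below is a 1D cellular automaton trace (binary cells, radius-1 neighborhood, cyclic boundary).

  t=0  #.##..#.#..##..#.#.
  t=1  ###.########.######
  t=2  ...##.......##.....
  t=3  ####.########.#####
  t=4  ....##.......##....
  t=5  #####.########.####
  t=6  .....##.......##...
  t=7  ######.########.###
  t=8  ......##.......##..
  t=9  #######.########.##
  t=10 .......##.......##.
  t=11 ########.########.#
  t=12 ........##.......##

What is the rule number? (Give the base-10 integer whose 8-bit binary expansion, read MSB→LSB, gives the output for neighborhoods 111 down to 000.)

  ###|.  b7=0 t=1,i=0
  ##.|.  b6=0 t=0,i=3
  #.#|#  b5=1 t=0,i=1
  #..|#  b4=1 t=0,i=4
  .##|#  b3=1 t=0,i=2
  .#.|#  b2=1 t=0,i=0
  ..#|#  b1=1 t=0,i=5
  ...|#  b0=1 t=2,i=0
  bits 00111111 = 63

63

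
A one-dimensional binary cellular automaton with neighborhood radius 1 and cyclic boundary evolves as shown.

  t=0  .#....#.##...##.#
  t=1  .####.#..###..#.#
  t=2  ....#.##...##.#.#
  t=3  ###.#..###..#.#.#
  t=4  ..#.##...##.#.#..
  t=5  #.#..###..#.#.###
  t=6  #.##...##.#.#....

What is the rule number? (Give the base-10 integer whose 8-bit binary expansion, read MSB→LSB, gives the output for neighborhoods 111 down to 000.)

  nb ###: next=.  (t=1,i=2, bit7=0)
  nb ##.: next=#  (t=0,i=9, bit6=1)
  nb #.#: next=.  (t=0,i=0, bit5=0)
  nb #..: next=#  (t=0,i=2, bit4=1)
  nb .##: next=.  (t=0,i=8, bit3=0)
  nb .#.: next=#  (t=0,i=1, bit2=1)
  nb ..#: next=.  (t=0,i=5, bit1=0)
  nb ...: next=#  (t=0,i=3, bit0=1)
  bits 01010101 = 85

85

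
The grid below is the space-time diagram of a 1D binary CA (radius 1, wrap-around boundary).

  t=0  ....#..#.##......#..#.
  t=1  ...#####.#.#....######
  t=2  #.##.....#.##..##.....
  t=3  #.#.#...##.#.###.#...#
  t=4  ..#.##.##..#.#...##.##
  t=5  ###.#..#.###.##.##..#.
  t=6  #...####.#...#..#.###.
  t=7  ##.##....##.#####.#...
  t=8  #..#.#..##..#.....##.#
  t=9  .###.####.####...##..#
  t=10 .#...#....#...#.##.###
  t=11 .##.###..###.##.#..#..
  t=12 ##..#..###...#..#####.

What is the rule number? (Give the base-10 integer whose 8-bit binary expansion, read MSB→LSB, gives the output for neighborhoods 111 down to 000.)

30

  [7] ### => .  t=1,i=4
  [6] ##. => .  t=0,i=10
  [5] #.# => .  t=0,i=8
  [4] #.. => #  t=0,i=5
  [3] .## => #  t=0,i=9
  [2] .#. => #  t=0,i=4
  [1] ..# => #  t=0,i=3
  [0] ... => .  t=0,i=0
  bits 00011110 = 30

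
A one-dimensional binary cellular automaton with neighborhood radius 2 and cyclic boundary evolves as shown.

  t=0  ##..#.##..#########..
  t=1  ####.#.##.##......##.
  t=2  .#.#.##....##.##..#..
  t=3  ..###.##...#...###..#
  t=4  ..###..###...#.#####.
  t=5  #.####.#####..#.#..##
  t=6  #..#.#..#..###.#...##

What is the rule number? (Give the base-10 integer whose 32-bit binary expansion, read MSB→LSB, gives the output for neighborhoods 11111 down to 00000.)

858184897

  #####|.  b31=0 t=0,i=12
  ####.|.  b30=0 t=0,i=17
  ###.#|#  b29=1 t=1,i=3
  ###..|#  b28=1 t=0,i=18
  ##.##|.  b27=0 t=1,i=9
  ##.#.|.  b26=0 t=1,i=4
  ##..#|#  b25=1 t=0,i=2
  ##...|#  b24=1 t=1,i=12
  #.###|.  b23=0 t=1,i=0
  #.##.|.  b22=0 t=0,i=6
  #.#.#|#  b21=1 t=1,i=5
  #.#..|.  b20=0 t=5,i=16
  #..##|.  b19=0 t=0,i=9
  #..#.|#  b18=1 t=0,i=3
  #...#|#  b17=1 t=2,i=20
  #....|.  b16=0 t=1,i=13
  .####|#  b15=1 t=0,i=11
  .###.|#  b14=1 t=3,i=3
  .##.#|.  b13=0 t=1,i=8
  .##..|#  b12=1 t=0,i=1
  .#.##|#  b11=1 t=0,i=5
  .#.#.|#  b10=1 t=2,i=2
  .#..#|.  b9=0 t=3,i=0
  .#...|.  b8=0 t=2,i=19
  ..###|#  b7=1 t=0,i=10
  ..##.|#  b6=1 t=0,i=0
  ..#.#|.  b5=0 t=0,i=4
  ..#..|.  b4=0 t=2,i=18
  ...##|.  b3=0 t=1,i=17
  ...#.|.  b2=0 t=2,i=0
  ....#|.  b1=0 t=1,i=16
  .....|#  b0=1 t=1,i=14
  bits 00110011001001101101110011000001 = 858184897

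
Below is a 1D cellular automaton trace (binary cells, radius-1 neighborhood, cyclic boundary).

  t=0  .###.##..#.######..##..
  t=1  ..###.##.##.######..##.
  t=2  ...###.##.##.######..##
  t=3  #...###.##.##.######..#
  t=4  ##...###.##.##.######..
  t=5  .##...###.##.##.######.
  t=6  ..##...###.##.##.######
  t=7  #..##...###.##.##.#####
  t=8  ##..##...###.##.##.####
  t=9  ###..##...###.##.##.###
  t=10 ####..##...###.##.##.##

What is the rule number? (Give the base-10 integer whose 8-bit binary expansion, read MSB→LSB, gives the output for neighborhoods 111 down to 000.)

  [7] ### => #  t=0,i=2
  [6] ##. => #  t=0,i=3
  [5] #.# => #  t=0,i=4
  [4] #.. => #  t=0,i=7
  [3] .## => .  t=0,i=1
  [2] .#. => #  t=0,i=9
  [1] ..# => .  t=0,i=0
  [0] ... => .  t=0,i=22
  bits 11110100 = 244

244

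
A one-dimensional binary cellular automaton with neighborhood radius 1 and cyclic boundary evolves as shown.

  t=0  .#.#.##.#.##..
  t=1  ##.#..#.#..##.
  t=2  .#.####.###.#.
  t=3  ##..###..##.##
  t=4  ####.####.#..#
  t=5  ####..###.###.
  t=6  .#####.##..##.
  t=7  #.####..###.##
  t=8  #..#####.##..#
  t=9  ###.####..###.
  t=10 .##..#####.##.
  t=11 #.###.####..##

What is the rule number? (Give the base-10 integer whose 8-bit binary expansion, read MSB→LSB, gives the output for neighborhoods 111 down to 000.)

  [7] ### => #  t=2,i=4
  [6] ##. => #  t=0,i=6
  [5] #.# => .  t=0,i=2
  [4] #.. => #  t=0,i=12
  [3] .## => .  t=0,i=5
  [2] .#. => #  t=0,i=1
  [1] ..# => #  t=0,i=0
  [0] ... => .  t=0,i=13
  bits 11010110 = 214

214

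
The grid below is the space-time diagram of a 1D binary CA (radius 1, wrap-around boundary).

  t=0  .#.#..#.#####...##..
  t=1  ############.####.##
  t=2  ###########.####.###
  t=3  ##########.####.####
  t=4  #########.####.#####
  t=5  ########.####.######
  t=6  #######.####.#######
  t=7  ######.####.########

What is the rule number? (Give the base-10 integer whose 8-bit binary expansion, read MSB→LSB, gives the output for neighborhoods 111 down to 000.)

191

  ###|#  b7=1 t=0,i=9
  ##.|.  b6=0 t=0,i=12
  #.#|#  b5=1 t=0,i=2
  #..|#  b4=1 t=0,i=4
  .##|#  b3=1 t=0,i=8
  .#.|#  b2=1 t=0,i=1
  ..#|#  b1=1 t=0,i=0
  ...|#  b0=1 t=0,i=14
  bits 10111111 = 191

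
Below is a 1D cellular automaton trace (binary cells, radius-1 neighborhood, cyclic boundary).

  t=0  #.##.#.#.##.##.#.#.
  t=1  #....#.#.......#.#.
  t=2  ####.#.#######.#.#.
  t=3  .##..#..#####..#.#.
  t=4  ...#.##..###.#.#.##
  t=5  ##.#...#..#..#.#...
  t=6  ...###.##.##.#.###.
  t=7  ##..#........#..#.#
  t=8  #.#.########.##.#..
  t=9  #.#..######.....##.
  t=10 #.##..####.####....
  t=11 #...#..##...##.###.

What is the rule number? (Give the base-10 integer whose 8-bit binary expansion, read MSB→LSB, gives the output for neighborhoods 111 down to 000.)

149

  ###|#  b7=1 t=2,i=1
  ##.|.  b6=0 t=0,i=3
  #.#|.  b5=0 t=0,i=1
  #..|#  b4=1 t=1,i=1
  .##|.  b3=0 t=0,i=2
  .#.|#  b2=1 t=0,i=0
  ..#|.  b1=0 t=1,i=4
  ...|#  b0=1 t=1,i=2
  bits 10010101 = 149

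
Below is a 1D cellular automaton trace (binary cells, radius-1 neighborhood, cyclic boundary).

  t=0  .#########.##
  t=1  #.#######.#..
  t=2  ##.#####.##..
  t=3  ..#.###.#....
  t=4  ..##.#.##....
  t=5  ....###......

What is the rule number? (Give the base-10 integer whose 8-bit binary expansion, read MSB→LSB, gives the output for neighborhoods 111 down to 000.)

  [7] ### => #  t=0,i=2
  [6] ##. => .  t=0,i=9
  [5] #.# => #  t=0,i=0
  [4] #.. => .  t=1,i=11
  [3] .## => .  t=0,i=1
  [2] .#. => #  t=1,i=0
  [1] ..# => .  t=1,i=12
  [0] ... => .  t=3,i=0
  bits 10100100 = 164

164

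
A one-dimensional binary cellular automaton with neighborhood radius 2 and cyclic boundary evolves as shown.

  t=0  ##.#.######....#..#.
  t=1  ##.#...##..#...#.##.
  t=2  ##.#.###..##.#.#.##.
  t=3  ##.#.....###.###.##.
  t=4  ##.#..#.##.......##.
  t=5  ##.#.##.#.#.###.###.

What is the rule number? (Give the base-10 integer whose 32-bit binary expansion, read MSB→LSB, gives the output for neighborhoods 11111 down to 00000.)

  #####|#  b31=1 t=0,i=7
  ####.|.  b30=0 t=0,i=9
  ###.#|.  b29=0 t=3,i=11
  ###..|.  b28=0 t=0,i=10
  ##.##|.  b27=0 t=1,i=19
  ##.#.|.  b26=0 t=0,i=2
  ##..#|.  b25=0 t=1,i=9
  ##...|#  b24=1 t=0,i=11
  #.###|.  b23=0 t=0,i=5
  #.##.|#  b22=1 t=0,i=0
  #.#.#|#  b21=1 t=0,i=3
  #.#..|#  b20=1 t=1,i=3
  #..##|#  b19=1 t=2,i=9
  #..#.|#  b18=1 t=0,i=17
  #...#|#  b17=1 t=1,i=5
  #....|.  b16=0 t=0,i=12
  .####|.  b15=0 t=0,i=6
  .###.|.  b14=0 t=2,i=6
  .##.#|#  b13=1 t=0,i=1
  .##..|.  b12=0 t=1,i=8
  .#.##|.  b11=0 t=0,i=4
  .#.#.|#  b10=1 t=2,i=14
  .#..#|.  b9=0 t=0,i=16
  .#...|.  b8=0 t=1,i=4
  ..###|#  b7=1 t=3,i=9
  ..##.|#  b6=1 t=1,i=7
  ..#.#|#  b5=1 t=0,i=18
  ..#..|#  b4=1 t=0,i=15
  ...##|#  b3=1 t=1,i=6
  ...#.|.  b2=0 t=0,i=14
  ....#|.  b1=0 t=0,i=13
  .....|#  b0=1 t=3,i=6
  bits 10000001011111100010010011111001 = 2172527865

2172527865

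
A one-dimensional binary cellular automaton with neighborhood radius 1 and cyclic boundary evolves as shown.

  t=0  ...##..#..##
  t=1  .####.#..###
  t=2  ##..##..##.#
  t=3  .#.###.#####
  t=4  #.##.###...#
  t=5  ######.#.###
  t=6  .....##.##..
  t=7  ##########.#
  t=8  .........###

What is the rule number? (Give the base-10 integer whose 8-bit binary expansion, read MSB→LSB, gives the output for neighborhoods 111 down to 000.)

  [7] ### => .  t=1,i=2
  [6] ##. => #  t=0,i=4
  [5] #.# => #  t=1,i=0
  [4] #.. => .  t=0,i=0
  [3] .## => #  t=0,i=3
  [2] .#. => .  t=0,i=7
  [1] ..# => #  t=0,i=2
  [0] ... => #  t=0,i=1
  bits 01101011 = 107

107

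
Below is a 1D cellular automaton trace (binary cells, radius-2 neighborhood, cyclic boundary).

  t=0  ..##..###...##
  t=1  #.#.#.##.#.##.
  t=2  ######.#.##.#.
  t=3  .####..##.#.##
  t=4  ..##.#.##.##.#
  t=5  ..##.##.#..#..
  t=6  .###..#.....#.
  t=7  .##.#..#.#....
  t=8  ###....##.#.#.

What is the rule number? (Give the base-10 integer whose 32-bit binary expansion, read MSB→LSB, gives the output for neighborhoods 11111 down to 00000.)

3273715177

  ##### -> #   bit 31 = 1  t=2,i=2
  ####. -> #   bit 30 = 1  t=2,i=4
  ###.# -> .   bit 29 = 0  t=2,i=5
  ###.. -> .   bit 28 = 0  t=0,i=8
  ##.## -> .   bit 27 = 0  t=3,i=0
  ##.#. -> .   bit 26 = 0  t=1,i=8
  ##..# -> #   bit 25 = 1  t=0,i=0
  ##... -> #   bit 24 = 1  t=0,i=9
  #.### -> .   bit 23 = 0  t=2,i=0
  #.##. -> .   bit 22 = 0  t=1,i=6
  #.#.# -> #   bit 21 = 1  t=1,i=0
  #.#.. -> .   bit 20 = 0  t=4,i=13
  #..## -> .   bit 19 = 0  t=0,i=1
  #..#. -> .   bit 18 = 0  t=5,i=10
  #...# -> .   bit 17 = 0  t=0,i=10
  #.... -> .   bit 16 = 0  t=5,i=13
  .#### -> #   bit 15 = 1  t=2,i=1
  .###. -> #   bit 14 = 1  t=0,i=7
  .##.# -> #   bit 13 = 1  t=1,i=7
  .##.. -> .   bit 12 = 0  t=0,i=3
  .#.## -> #   bit 11 = 1  t=1,i=5
  .#.#. -> #   bit 10 = 1  t=1,i=1
  .#..# -> .   bit 9 = 0  t=4,i=0
  .#... -> #   bit 8 = 1  t=5,i=12
  ..### -> #   bit 7 = 1  t=0,i=6
  ..##. -> #   bit 6 = 1  t=0,i=2
  ..#.# -> #   bit 5 = 1  t=7,i=7
  ..#.. -> .   bit 4 = 0  t=5,i=11
  ...## -> #   bit 3 = 1  t=0,i=11
  ...#. -> .   bit 2 = 0  t=6,i=11
  ....# -> .   bit 1 = 0  t=5,i=0
  ..... -> #   bit 0 = 1  t=6,i=9
  bits 11000011001000001110110111101001 = 3273715177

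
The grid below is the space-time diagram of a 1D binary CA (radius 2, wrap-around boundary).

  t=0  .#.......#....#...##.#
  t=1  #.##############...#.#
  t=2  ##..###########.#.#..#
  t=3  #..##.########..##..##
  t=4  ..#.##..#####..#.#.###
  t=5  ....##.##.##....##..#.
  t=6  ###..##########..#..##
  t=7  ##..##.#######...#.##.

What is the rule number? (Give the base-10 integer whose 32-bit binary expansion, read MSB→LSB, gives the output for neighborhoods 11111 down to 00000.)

3379131799

  nb #####: next=#  (t=1,i=4, bit31=1)
  nb ####.: next=#  (t=1,i=14, bit30=1)
  nb ###.#: next=.  (t=2,i=14, bit29=0)
  nb ###..: next=.  (t=1,i=15, bit28=0)
  nb ##.##: next=#  (t=1,i=1, bit27=1)
  nb ##.#.: next=.  (t=0,i=20, bit26=0)
  nb ##..#: next=.  (t=2,i=2, bit25=0)
  nb ##...: next=#  (t=1,i=16, bit24=1)
  nb #.###: next=.  (t=1,i=2, bit23=0)
  nb #.##.: next=#  (t=1,i=21, bit22=1)
  nb #.#.#: next=#  (t=0,i=21, bit21=1)
  nb #.#..: next=.  (t=0,i=1, bit20=0)
  nb #..##: next=#  (t=2,i=3, bit19=1)
  nb #..#.: next=.  (t=4,i=1, bit18=0)
  nb #...#: next=.  (t=0,i=16, bit17=0)
  nb #....: next=#  (t=0,i=3, bit16=1)
  nb .####: next=.  (t=1,i=3, bit15=0)
  nb .###.: next=#  (t=2,i=0, bit14=1)
  nb .##.#: next=#  (t=0,i=19, bit13=1)
  nb .##..: next=#  (t=3,i=17, bit12=1)
  nb .#.##: next=.  (t=1,i=20, bit11=0)
  nb .#.#.: next=#  (t=0,i=0, bit10=1)
  nb .#..#: next=.  (t=2,i=19, bit9=0)
  nb .#...: next=#  (t=0,i=2, bit8=1)
  nb ..###: next=#  (t=2,i=4, bit7=1)
  nb ..##.: next=.  (t=0,i=18, bit6=0)
  nb ..#.#: next=.  (t=1,i=19, bit5=0)
  nb ..#..: next=#  (t=0,i=9, bit4=1)
  nb ...##: next=.  (t=0,i=17, bit3=0)
  nb ...#.: next=#  (t=0,i=8, bit2=1)
  nb ....#: next=#  (t=0,i=7, bit1=1)
  nb .....: next=#  (t=0,i=4, bit0=1)
  bits 11001001011010010111010110010111 = 3379131799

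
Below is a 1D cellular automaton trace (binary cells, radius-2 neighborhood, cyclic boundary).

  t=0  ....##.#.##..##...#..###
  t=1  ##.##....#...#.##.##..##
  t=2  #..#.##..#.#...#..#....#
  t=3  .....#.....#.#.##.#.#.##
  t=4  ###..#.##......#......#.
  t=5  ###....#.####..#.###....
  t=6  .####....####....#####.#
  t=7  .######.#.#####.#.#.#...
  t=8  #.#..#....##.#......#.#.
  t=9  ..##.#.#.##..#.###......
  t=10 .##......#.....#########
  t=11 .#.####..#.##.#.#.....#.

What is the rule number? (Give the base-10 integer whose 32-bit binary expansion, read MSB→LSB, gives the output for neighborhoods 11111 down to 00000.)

1372832345

  #####|.  b31=0 t=6,i=19
  ####.|#  b30=1 t=1,i=0
  ###.#|.  b29=0 t=1,i=1
  ###..|#  b28=1 t=0,i=23
  ##.##|.  b27=0 t=1,i=2
  ##.#.|.  b26=0 t=0,i=6
  ##..#|.  b25=0 t=0,i=11
  ##...|#  b24=1 t=0,i=0
  #.###|#  b23=1 t=4,i=0
  #.##.|#  b22=1 t=0,i=9
  #.#.#|.  b21=0 t=0,i=7
  #.#..|#  b20=1 t=2,i=11
  #..##|.  b19=0 t=0,i=12
  #..#.|.  b18=0 t=2,i=2
  #...#|#  b17=1 t=0,i=16
  #....|#  b16=1 t=0,i=1
  .####|#  b15=1 t=1,i=23
  .###.|#  b14=1 t=0,i=22
  .##.#|.  b13=0 t=0,i=5
  .##..|.  b12=0 t=0,i=10
  .#.##|.  b11=0 t=0,i=8
  .#.#.|.  b10=0 t=2,i=10
  .#..#|#  b9=1 t=0,i=19
  .#...|.  b8=0 t=1,i=10
  ..###|.  b7=0 t=0,i=21
  ..##.|#  b6=1 t=0,i=4
  ..#.#|.  b5=0 t=1,i=13
  ..#..|#  b4=1 t=0,i=18
  ...##|#  b3=1 t=0,i=3
  ...#.|.  b2=0 t=0,i=17
  ....#|.  b1=0 t=0,i=2
  .....|#  b0=1 t=3,i=2
  bits 01010001110100111100001001011001 = 1372832345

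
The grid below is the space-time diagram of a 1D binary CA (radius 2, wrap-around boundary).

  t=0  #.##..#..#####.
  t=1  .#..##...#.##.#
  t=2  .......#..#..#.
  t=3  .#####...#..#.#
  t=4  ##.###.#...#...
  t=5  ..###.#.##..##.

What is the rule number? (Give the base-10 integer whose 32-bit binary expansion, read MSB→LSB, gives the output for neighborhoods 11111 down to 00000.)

  nb #####: next=#  (t=0,i=11, bit31=1)
  nb ####.: next=#  (t=0,i=12, bit30=1)
  nb ###.#: next=.  (t=0,i=13, bit29=0)
  nb ###..: next=#  (t=3,i=5, bit28=1)
  nb ##.##: next=#  (t=4,i=2, bit27=1)
  nb ##.#.: next=#  (t=0,i=14, bit26=1)
  nb ##..#: next=#  (t=0,i=4, bit25=1)
  nb ##...: next=.  (t=1,i=6, bit24=0)
  nb #.###: next=#  (t=3,i=1, bit23=1)
  nb #.##.: next=.  (t=0,i=2, bit22=0)
  nb #.#.#: next=.  (t=0,i=0, bit21=0)
  nb #.#..: next=.  (t=1,i=1, bit20=0)
  nb #..##: next=.  (t=0,i=8, bit19=0)
  nb #..#.: next=#  (t=0,i=5, bit18=1)
  nb #...#: next=#  (t=1,i=7, bit17=1)
  nb #....: next=.  (t=2,i=0, bit16=0)
  nb .####: next=.  (t=0,i=10, bit15=0)
  nb .###.: next=#  (t=4,i=4, bit14=1)
  nb .##.#: next=.  (t=1,i=12, bit13=0)
  nb .##..: next=.  (t=0,i=3, bit12=0)
  nb .#.##: next=#  (t=0,i=1, bit11=1)
  nb .#.#.: next=.  (t=1,i=0, bit10=0)
  nb .#..#: next=.  (t=0,i=7, bit9=0)
  nb .#...: next=#  (t=2,i=14, bit8=1)
  nb ..###: next=#  (t=0,i=9, bit7=1)
  nb ..##.: next=.  (t=1,i=4, bit6=0)
  nb ..#.#: next=.  (t=1,i=9, bit5=0)
  nb ..#..: next=.  (t=0,i=6, bit4=0)
  nb ...##: next=.  (t=4,i=14, bit3=0)
  nb ...#.: next=.  (t=1,i=8, bit2=0)
  nb ....#: next=#  (t=2,i=5, bit1=1)
  nb .....: next=#  (t=2,i=1, bit0=1)
  bits 11011110100001100100100110000011 = 3733342595

3733342595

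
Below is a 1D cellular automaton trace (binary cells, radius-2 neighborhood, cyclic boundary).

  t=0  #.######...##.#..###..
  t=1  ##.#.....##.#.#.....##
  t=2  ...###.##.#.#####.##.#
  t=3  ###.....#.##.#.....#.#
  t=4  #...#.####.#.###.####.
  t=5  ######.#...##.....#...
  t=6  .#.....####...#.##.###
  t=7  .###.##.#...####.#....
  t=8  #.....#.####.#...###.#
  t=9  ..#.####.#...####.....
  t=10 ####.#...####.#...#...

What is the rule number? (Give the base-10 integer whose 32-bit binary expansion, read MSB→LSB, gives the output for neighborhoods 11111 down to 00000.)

  nb #####: next=.  (t=0,i=4, bit31=0)
  nb ####.: next=.  (t=0,i=6, bit30=0)
  nb ###.#: next=.  (t=1,i=1, bit29=0)
  nb ###..: next=.  (t=0,i=7, bit28=0)
  nb ##.##: next=.  (t=2,i=6, bit27=0)
  nb ##.#.: next=.  (t=0,i=13, bit26=0)
  nb ##..#: next=#  (t=0,i=20, bit25=1)
  nb ##...: next=.  (t=0,i=8, bit24=0)
  nb #.###: next=.  (t=0,i=2, bit23=0)
  nb #.##.: next=.  (t=2,i=7, bit22=0)
  nb #.#.#: next=#  (t=1,i=12, bit21=1)
  nb #.#..: next=#  (t=0,i=14, bit20=1)
  nb #..##: next=.  (t=0,i=16, bit19=0)
  nb #..#.: next=#  (t=0,i=21, bit18=1)
  nb #...#: next=#  (t=0,i=9, bit17=1)
  nb #....: next=#  (t=1,i=5, bit16=1)
  nb .####: next=#  (t=0,i=3, bit15=1)
  nb .###.: next=.  (t=0,i=18, bit14=0)
  nb .##.#: next=#  (t=0,i=12, bit13=1)
  nb .##..: next=.  (t=5,i=12, bit12=0)
  nb .#.##: next=#  (t=0,i=1, bit11=1)
  nb .#.#.: next=#  (t=1,i=13, bit10=1)
  nb .#..#: next=.  (t=0,i=15, bit9=0)
  nb .#...: next=#  (t=1,i=4, bit8=1)
  nb ..###: next=.  (t=0,i=17, bit7=0)
  nb ..##.: next=.  (t=0,i=11, bit6=0)
  nb ..#.#: next=#  (t=0,i=0, bit5=1)
  nb ..#..: next=.  (t=5,i=18, bit4=0)
  nb ...##: next=#  (t=0,i=10, bit3=1)
  nb ...#.: next=#  (t=3,i=7, bit2=1)
  nb ....#: next=#  (t=1,i=7, bit1=1)
  nb .....: next=.  (t=1,i=6, bit0=0)
  bits 00000010001101111010110100101110 = 37203246

37203246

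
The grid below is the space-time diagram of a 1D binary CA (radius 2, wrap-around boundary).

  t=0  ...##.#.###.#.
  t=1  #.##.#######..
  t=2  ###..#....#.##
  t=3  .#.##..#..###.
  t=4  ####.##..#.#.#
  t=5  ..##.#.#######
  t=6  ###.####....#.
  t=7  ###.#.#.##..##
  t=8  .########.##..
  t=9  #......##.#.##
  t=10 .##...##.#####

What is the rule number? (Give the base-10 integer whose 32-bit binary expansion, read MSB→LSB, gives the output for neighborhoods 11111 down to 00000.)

1743735912

  #####|.  b31=0 t=1,i=7
  ####.|#  b30=1 t=1,i=10
  ###.#|#  b29=1 t=0,i=10
  ###..|.  b28=0 t=1,i=11
  ##.##|.  b27=0 t=1,i=4
  ##.#.|#  b26=1 t=0,i=5
  ##..#|#  b25=1 t=1,i=12
  ##...|#  b24=1 t=6,i=8
  #.###|#  b23=1 t=0,i=8
  #.##.|#  b22=1 t=1,i=2
  #.#.#|#  b21=1 t=0,i=6
  #.#..|.  b20=0 t=0,i=12
  #..##|#  b19=1 t=3,i=9
  #..#.|#  b18=1 t=1,i=13
  #...#|#  b17=1 t=8,i=13
  #....|#  b16=1 t=0,i=0
  .####|.  b15=0 t=1,i=6
  .###.|#  b14=1 t=0,i=9
  .##.#|.  b13=0 t=0,i=4
  .##..|.  b12=0 t=3,i=4
  .#.##|#  b11=1 t=0,i=7
  .#.#.|#  b10=1 t=4,i=10
  .#..#|.  b9=0 t=3,i=8
  .#...|.  b8=0 t=0,i=13
  ..###|.  b7=0 t=3,i=10
  ..##.|#  b6=1 t=0,i=3
  ..#.#|#  b5=1 t=1,i=0
  ..#..|.  b4=0 t=2,i=5
  ...##|#  b3=1 t=0,i=2
  ...#.|.  b2=0 t=2,i=9
  ....#|.  b1=0 t=0,i=1
  .....|.  b0=0 t=9,i=3
  bits 01100111111011110100110001101000 = 1743735912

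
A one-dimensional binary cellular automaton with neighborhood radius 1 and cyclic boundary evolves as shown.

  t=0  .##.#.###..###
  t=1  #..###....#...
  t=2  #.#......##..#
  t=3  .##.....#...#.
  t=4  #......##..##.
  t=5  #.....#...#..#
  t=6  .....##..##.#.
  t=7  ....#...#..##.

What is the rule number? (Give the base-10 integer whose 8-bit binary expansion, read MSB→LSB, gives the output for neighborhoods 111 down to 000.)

38

  nb ###: next=.  (t=0,i=7, bit7=0)
  nb ##.: next=.  (t=0,i=2, bit6=0)
  nb #.#: next=#  (t=0,i=0, bit5=1)
  nb #..: next=.  (t=0,i=9, bit4=0)
  nb .##: next=.  (t=0,i=1, bit3=0)
  nb .#.: next=#  (t=0,i=4, bit2=1)
  nb ..#: next=#  (t=0,i=10, bit1=1)
  nb ...: next=.  (t=1,i=7, bit0=0)
  bits 00100110 = 38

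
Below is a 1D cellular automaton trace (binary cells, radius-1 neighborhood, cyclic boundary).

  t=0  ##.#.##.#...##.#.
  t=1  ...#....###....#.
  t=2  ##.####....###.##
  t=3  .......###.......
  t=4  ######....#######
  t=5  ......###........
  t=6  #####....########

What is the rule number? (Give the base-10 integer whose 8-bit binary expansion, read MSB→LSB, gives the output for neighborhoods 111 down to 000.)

21

  nb ###: next=.  (t=1,i=9, bit7=0)
  nb ##.: next=.  (t=0,i=1, bit6=0)
  nb #.#: next=.  (t=0,i=2, bit5=0)
  nb #..: next=#  (t=0,i=9, bit4=1)
  nb .##: next=.  (t=0,i=0, bit3=0)
  nb .#.: next=#  (t=0,i=3, bit2=1)
  nb ..#: next=.  (t=0,i=11, bit1=0)
  nb ...: next=#  (t=0,i=10, bit0=1)
  bits 00010101 = 21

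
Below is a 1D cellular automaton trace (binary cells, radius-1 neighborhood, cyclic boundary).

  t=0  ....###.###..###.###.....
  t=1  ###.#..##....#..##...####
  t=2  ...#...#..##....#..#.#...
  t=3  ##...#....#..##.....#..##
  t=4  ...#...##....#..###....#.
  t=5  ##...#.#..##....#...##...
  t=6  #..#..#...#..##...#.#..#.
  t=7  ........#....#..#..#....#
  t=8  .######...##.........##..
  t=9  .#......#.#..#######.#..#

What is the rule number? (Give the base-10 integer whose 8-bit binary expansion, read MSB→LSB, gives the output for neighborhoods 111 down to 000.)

  ### -> .   bit 7 = 0  t=0,i=5
  ##. -> .   bit 6 = 0  t=0,i=6
  #.# -> #   bit 5 = 1  t=0,i=7
  #.. -> .   bit 4 = 0  t=0,i=11
  .## -> #   bit 3 = 1  t=0,i=4
  .#. -> .   bit 2 = 0  t=1,i=4
  ..# -> .   bit 1 = 0  t=0,i=3
  ... -> #   bit 0 = 1  t=0,i=0
  bits 00101001 = 41

41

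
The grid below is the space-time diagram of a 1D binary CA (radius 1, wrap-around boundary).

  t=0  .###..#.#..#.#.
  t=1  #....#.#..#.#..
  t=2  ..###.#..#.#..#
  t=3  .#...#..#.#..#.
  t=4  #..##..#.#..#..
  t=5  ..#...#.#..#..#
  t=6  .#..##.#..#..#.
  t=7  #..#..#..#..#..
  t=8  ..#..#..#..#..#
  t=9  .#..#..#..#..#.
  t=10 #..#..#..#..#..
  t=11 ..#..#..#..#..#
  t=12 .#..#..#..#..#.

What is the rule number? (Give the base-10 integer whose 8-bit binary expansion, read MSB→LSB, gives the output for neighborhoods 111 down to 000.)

  ###|.  b7=0 t=0,i=2
  ##.|.  b6=0 t=0,i=3
  #.#|#  b5=1 t=0,i=7
  #..|.  b4=0 t=0,i=4
  .##|.  b3=0 t=0,i=1
  .#.|.  b2=0 t=0,i=6
  ..#|#  b1=1 t=0,i=0
  ...|#  b0=1 t=1,i=2
  bits 00100011 = 35

35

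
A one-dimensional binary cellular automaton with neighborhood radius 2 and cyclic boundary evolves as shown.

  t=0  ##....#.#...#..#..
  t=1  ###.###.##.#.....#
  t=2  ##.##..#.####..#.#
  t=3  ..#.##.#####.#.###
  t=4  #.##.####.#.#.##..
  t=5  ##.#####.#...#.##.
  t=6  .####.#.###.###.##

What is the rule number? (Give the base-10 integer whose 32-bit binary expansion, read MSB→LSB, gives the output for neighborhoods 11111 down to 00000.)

1335409126

  ##### -> .   bit 31 = 0  t=3,i=9
  ####. -> #   bit 30 = 1  t=1,i=1
  ###.# -> .   bit 29 = 0  t=1,i=2
  ###.. -> .   bit 28 = 0  t=2,i=12
  ##.## -> #   bit 27 = 1  t=1,i=3
  ##.#. -> #   bit 26 = 1  t=1,i=10
  ##..# -> #   bit 25 = 1  t=2,i=5
  ##... -> #   bit 24 = 1  t=0,i=2
  #.### -> #   bit 23 = 1  t=1,i=4
  #.##. -> .   bit 22 = 0  t=1,i=8
  #.#.# -> .   bit 21 = 0  t=3,i=13
  #.#.. -> #   bit 20 = 1  t=0,i=8
  #..## -> #   bit 19 = 1  t=0,i=17
  #..#. -> .   bit 18 = 0  t=0,i=14
  #...# -> .   bit 17 = 0  t=0,i=10
  #.... -> .   bit 16 = 0  t=0,i=3
  .#### -> #   bit 15 = 1  t=1,i=0
  .###. -> .   bit 14 = 0  t=1,i=5
  .##.# -> #   bit 13 = 1  t=1,i=9
  .##.. -> #   bit 12 = 1  t=0,i=1
  .#.## -> #   bit 11 = 1  t=2,i=8
  .#.#. -> .   bit 10 = 0  t=0,i=7
  .#..# -> .   bit 9 = 0  t=0,i=13
  .#... -> #   bit 8 = 1  t=0,i=9
  ..### -> #   bit 7 = 1  t=1,i=17
  ..##. -> #   bit 6 = 1  t=0,i=0
  ..#.# -> #   bit 5 = 1  t=0,i=6
  ..#.. -> .   bit 4 = 0  t=0,i=12
  ...## -> .   bit 3 = 0  t=1,i=16
  ...#. -> #   bit 2 = 1  t=0,i=5
  ....# -> #   bit 1 = 1  t=0,i=4
  ..... -> .   bit 0 = 0  t=1,i=14
  bits 01001111100110001011100111100110 = 1335409126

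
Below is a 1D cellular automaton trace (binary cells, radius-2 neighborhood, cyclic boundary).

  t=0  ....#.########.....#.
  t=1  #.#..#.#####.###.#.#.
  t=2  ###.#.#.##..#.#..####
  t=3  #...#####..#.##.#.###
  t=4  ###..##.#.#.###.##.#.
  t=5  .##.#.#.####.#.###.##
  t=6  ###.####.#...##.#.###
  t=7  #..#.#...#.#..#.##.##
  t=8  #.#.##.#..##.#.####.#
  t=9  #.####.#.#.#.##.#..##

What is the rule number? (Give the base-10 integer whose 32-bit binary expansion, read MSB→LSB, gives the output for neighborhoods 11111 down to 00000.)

  #####|#  b31=1 t=0,i=8
  ####.|.  b30=0 t=0,i=12
  ###.#|.  b29=0 t=1,i=11
  ###..|#  b28=1 t=0,i=13
  ##.##|#  b27=1 t=1,i=12
  ##.#.|.  b26=0 t=1,i=16
  ##..#|.  b25=0 t=2,i=10
  ##...|#  b24=1 t=0,i=14
  #.###|.  b23=0 t=0,i=6
  #.##.|#  b22=1 t=2,i=8
  #.#.#|#  b21=1 t=1,i=0
  #.#..|#  b20=1 t=1,i=2
  #..##|#  b19=1 t=2,i=16
  #..#.|#  b18=1 t=1,i=4
  #...#|#  b17=1 t=3,i=2
  #....|#  b16=1 t=0,i=0
  .####|#  b15=1 t=0,i=7
  .###.|#  b14=1 t=1,i=14
  .##.#|#  b13=1 t=3,i=14
  .##..|.  b12=0 t=2,i=9
  .#.##|#  b11=1 t=0,i=5
  .#.#.|#  b10=1 t=1,i=1
  .#..#|.  b9=0 t=1,i=3
  .#...|.  b8=0 t=0,i=20
  ..###|.  b7=0 t=2,i=17
  ..##.|.  b6=0 t=4,i=5
  ..#.#|.  b5=0 t=0,i=4
  ..#..|#  b4=1 t=0,i=19
  ...##|.  b3=0 t=3,i=3
  ...#.|.  b2=0 t=0,i=3
  ....#|#  b1=1 t=0,i=2
  .....|.  b0=0 t=0,i=1
  bits 10011001011111111110110000010010 = 2575297554

2575297554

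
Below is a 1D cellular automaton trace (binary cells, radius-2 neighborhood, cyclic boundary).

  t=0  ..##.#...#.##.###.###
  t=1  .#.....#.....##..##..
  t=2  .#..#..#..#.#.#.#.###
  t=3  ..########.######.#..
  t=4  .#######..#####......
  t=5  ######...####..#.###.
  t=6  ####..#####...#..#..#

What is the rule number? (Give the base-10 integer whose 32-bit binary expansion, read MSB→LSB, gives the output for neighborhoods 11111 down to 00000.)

  #####|#  b31=1 t=3,i=4
  ####.|.  b30=0 t=3,i=8
  ###.#|.  b29=0 t=0,i=16
  ###..|.  b28=0 t=0,i=20
  ##.##|#  b27=1 t=0,i=13
  ##.#.|.  b26=0 t=0,i=4
  ##..#|.  b25=0 t=0,i=0
  ##...|#  b24=1 t=1,i=19
  #.###|#  b23=1 t=0,i=14
  #.##.|.  b22=0 t=0,i=11
  #.#.#|#  b21=1 t=2,i=12
  #.#..|.  b20=0 t=0,i=5
  #..##|#  b19=1 t=0,i=1
  #..#.|#  b18=1 t=2,i=3
  #...#|#  b17=1 t=0,i=7
  #....|.  b16=0 t=1,i=3
  .####|#  b15=1 t=3,i=3
  .###.|.  b14=0 t=0,i=15
  .##.#|.  b13=0 t=0,i=3
  .##..|#  b12=1 t=1,i=14
  .#.##|.  b11=0 t=0,i=10
  .#.#.|#  b10=1 t=2,i=11
  .#..#|#  b9=1 t=2,i=2
  .#...|.  b8=0 t=0,i=6
  ..###|#  b7=1 t=3,i=2
  ..##.|.  b6=0 t=0,i=2
  ..#.#|.  b5=0 t=0,i=9
  ..#..|#  b4=1 t=1,i=1
  ...##|#  b3=1 t=1,i=12
  ...#.|.  b2=0 t=0,i=8
  ....#|.  b1=0 t=1,i=5
  .....|#  b0=1 t=1,i=4
  bits 10001001101011101001011010011001 = 2309920409

2309920409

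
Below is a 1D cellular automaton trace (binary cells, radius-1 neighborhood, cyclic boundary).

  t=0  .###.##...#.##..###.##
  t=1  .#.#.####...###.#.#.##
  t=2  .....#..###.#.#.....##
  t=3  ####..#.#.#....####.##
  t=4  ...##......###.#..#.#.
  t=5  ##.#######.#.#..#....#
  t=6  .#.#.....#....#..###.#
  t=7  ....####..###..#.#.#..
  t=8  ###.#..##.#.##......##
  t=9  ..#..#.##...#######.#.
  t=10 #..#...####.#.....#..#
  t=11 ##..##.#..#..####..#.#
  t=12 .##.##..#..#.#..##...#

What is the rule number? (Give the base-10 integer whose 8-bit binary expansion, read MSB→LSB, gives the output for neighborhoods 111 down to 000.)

  ### -> .   bit 7 = 0  t=0,i=2
  ##. -> #   bit 6 = 1  t=0,i=3
  #.# -> .   bit 5 = 0  t=0,i=0
  #.. -> #   bit 4 = 1  t=0,i=7
  .## -> #   bit 3 = 1  t=0,i=1
  .#. -> .   bit 2 = 0  t=0,i=10
  ..# -> .   bit 1 = 0  t=0,i=9
  ... -> #   bit 0 = 1  t=0,i=8
  bits 01011001 = 89

89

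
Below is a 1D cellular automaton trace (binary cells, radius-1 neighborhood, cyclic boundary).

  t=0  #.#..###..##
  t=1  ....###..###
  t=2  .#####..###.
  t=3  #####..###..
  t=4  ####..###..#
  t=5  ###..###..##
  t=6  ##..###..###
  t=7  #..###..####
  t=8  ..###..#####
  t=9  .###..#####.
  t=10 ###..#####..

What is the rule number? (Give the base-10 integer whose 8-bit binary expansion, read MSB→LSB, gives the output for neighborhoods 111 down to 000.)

  nb ###: next=#  (t=0,i=6, bit7=1)
  nb ##.: next=.  (t=0,i=0, bit6=0)
  nb #.#: next=.  (t=0,i=1, bit5=0)
  nb #..: next=.  (t=0,i=3, bit4=0)
  nb .##: next=#  (t=0,i=5, bit3=1)
  nb .#.: next=.  (t=0,i=2, bit2=0)
  nb ..#: next=#  (t=0,i=4, bit1=1)
  nb ...: next=#  (t=1,i=1, bit0=1)
  bits 10001011 = 139

139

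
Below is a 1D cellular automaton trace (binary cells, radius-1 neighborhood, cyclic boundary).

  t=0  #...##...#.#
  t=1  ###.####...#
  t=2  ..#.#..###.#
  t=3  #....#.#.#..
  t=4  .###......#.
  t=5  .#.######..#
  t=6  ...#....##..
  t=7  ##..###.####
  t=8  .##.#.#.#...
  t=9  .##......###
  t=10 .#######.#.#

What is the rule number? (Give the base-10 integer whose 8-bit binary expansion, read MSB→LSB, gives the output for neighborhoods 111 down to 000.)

  ###|.  b7=0 t=1,i=0
  ##.|#  b6=1 t=0,i=0
  #.#|.  b5=0 t=0,i=10
  #..|#  b4=1 t=0,i=1
  .##|#  b3=1 t=0,i=4
  .#.|.  b2=0 t=0,i=9
  ..#|.  b1=0 t=0,i=3
  ...|#  b0=1 t=0,i=2
  bits 01011001 = 89

89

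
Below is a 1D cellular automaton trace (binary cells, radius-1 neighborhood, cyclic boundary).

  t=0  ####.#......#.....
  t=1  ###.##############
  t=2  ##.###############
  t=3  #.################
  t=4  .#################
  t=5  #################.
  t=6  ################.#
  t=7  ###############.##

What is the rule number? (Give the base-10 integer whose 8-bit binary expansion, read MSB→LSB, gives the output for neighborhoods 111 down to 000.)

  ###|#  b7=1 t=0,i=1
  ##.|.  b6=0 t=0,i=3
  #.#|#  b5=1 t=0,i=4
  #..|#  b4=1 t=0,i=6
  .##|#  b3=1 t=0,i=0
  .#.|#  b2=1 t=0,i=5
  ..#|#  b1=1 t=0,i=11
  ...|#  b0=1 t=0,i=7
  bits 10111111 = 191

191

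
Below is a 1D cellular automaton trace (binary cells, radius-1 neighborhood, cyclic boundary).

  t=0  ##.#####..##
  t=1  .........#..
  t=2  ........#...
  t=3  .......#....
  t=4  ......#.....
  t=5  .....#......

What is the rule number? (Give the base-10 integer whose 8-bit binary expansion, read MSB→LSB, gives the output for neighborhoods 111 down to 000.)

2

  ### -> .   bit 7 = 0  t=0,i=0
  ##. -> .   bit 6 = 0  t=0,i=1
  #.# -> .   bit 5 = 0  t=0,i=2
  #.. -> .   bit 4 = 0  t=0,i=8
  .## -> .   bit 3 = 0  t=0,i=3
  .#. -> .   bit 2 = 0  t=1,i=9
  ..# -> #   bit 1 = 1  t=0,i=9
  ... -> .   bit 0 = 0  t=1,i=0
  bits 00000010 = 2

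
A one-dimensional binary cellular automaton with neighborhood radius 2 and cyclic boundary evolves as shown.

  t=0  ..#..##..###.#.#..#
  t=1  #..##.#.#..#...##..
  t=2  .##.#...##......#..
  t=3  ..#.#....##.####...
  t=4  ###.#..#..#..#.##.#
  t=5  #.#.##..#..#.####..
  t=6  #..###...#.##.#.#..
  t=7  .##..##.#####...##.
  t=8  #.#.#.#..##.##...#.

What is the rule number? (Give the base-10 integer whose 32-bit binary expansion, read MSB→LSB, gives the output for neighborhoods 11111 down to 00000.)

  nb #####: next=#  (t=7,i=10, bit31=1)
  nb ####.: next=.  (t=3,i=14, bit30=0)
  nb ###.#: next=#  (t=0,i=11, bit29=1)
  nb ###..: next=#  (t=3,i=15, bit28=1)
  nb ##.##: next=.  (t=3,i=11, bit27=0)
  nb ##.#.: next=.  (t=0,i=12, bit26=0)
  nb ##..#: next=.  (t=0,i=7, bit25=0)
  nb ##...: next=#  (t=2,i=10, bit24=1)
  nb #.###: next=.  (t=3,i=12, bit23=0)
  nb #.##.: next=#  (t=4,i=15, bit22=1)
  nb #.#.#: next=.  (t=0,i=13, bit21=0)
  nb #.#..: next=#  (t=0,i=15, bit20=1)
  nb #..##: next=#  (t=0,i=4, bit19=1)
  nb #..#.: next=.  (t=0,i=1, bit18=0)
  nb #...#: next=.  (t=1,i=13, bit17=0)
  nb #....: next=.  (t=2,i=11, bit16=0)
  nb .####: next=#  (t=3,i=13, bit15=1)
  nb .###.: next=.  (t=0,i=10, bit14=0)
  nb .##.#: next=#  (t=1,i=4, bit13=1)
  nb .##..: next=#  (t=0,i=6, bit12=1)
  nb .#.##: next=#  (t=4,i=14, bit11=1)
  nb .#.#.: next=.  (t=0,i=14, bit10=0)
  nb .#..#: next=#  (t=0,i=0, bit9=1)
  nb .#...: next=.  (t=1,i=12, bit8=0)
  nb ..###: next=.  (t=0,i=9, bit7=0)
  nb ..##.: next=.  (t=0,i=5, bit6=0)
  nb ..#.#: next=#  (t=3,i=2, bit5=1)
  nb ..#..: next=.  (t=0,i=2, bit4=0)
  nb ...##: next=.  (t=1,i=14, bit3=0)
  nb ...#.: next=#  (t=2,i=15, bit2=1)
  nb ....#: next=#  (t=2,i=14, bit1=1)
  nb .....: next=#  (t=2,i=12, bit0=1)
  bits 10110001010110001011101000100111 = 2975382055

2975382055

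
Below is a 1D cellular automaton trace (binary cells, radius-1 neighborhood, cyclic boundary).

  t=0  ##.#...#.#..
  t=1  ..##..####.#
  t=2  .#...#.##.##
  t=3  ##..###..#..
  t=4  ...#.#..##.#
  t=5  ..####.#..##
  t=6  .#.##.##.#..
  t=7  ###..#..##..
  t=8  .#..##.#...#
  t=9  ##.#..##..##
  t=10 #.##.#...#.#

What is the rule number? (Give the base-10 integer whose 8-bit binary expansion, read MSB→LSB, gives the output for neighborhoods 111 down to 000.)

166

  [7] ### => #  t=1,i=7
  [6] ##. => .  t=0,i=1
  [5] #.# => #  t=0,i=2
  [4] #.. => .  t=0,i=4
  [3] .## => .  t=0,i=0
  [2] .#. => #  t=0,i=3
  [1] ..# => #  t=0,i=6
  [0] ... => .  t=0,i=5
  bits 10100110 = 166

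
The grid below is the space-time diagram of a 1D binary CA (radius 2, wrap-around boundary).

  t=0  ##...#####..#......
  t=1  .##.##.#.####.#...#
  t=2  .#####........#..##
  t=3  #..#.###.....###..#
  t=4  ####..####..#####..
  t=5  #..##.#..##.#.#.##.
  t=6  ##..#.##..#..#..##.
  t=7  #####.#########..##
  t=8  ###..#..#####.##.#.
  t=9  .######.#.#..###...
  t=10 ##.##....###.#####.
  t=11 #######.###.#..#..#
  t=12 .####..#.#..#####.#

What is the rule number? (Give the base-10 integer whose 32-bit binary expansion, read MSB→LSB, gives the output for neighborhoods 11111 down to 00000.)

  #####|#  b31=1 t=0,i=7
  ####.|.  b30=0 t=0,i=8
  ###.#|.  b29=0 t=1,i=12
  ###..|#  b28=1 t=0,i=9
  ##.##|#  b27=1 t=1,i=3
  ##.#.|.  b26=0 t=1,i=6
  ##..#|#  b25=1 t=0,i=10
  ##...|#  b24=1 t=0,i=2
  #.###|.  b23=0 t=1,i=9
  #.##.|#  b22=1 t=1,i=1
  #.#.#|.  b21=0 t=1,i=7
  #.#..|#  b20=1 t=1,i=14
  #..##|.  b19=0 t=2,i=16
  #..#.|#  b18=1 t=0,i=11
  #...#|.  b17=0 t=0,i=3
  #....|#  b16=1 t=0,i=14
  .####|.  b15=0 t=0,i=6
  .###.|#  b14=1 t=3,i=6
  .##.#|#  b13=1 t=1,i=2
  .##..|#  b12=1 t=0,i=1
  .#.##|.  b11=0 t=1,i=0
  .#.#.|#  b10=1 t=5,i=13
  .#..#|#  b9=1 t=2,i=15
  .#...|.  b8=0 t=0,i=13
  ..###|#  b7=1 t=0,i=5
  ..##.|.  b6=0 t=0,i=0
  ..#.#|#  b5=1 t=1,i=18
  ..#..|#  b4=1 t=0,i=12
  ...##|#  b3=1 t=0,i=4
  ...#.|#  b2=1 t=1,i=17
  ....#|.  b1=0 t=0,i=17
  .....|.  b0=0 t=0,i=15
  bits 10011011010101010111011010111100 = 2606069436

2606069436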